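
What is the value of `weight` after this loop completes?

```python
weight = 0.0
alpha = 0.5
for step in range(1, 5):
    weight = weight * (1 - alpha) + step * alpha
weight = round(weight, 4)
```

Moving average with lr=0.5
`weight` takes the values: 0.0 → 0.5 → 1.25 → 2.125 → 3.0625

Answer: 3.0625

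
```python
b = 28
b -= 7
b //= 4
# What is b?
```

Trace:
`b = 28` → b = 28
`b -= 7` → b = 21
`b //= 4` → b = 5
So b = 5

Answer: 5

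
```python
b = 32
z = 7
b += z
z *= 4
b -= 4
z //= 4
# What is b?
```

Trace:
`b = 32` → b = 32
`z = 7` → z = 7
`b += z` → b = 39
`z *= 4` → z = 28
`b -= 4` → b = 35
`z //= 4` → z = 7
So b = 35

Answer: 35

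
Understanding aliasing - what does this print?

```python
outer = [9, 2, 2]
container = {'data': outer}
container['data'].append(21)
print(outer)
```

Key concept: dict holds reference to list.
Step by step:
`outer = [9, 2, 2]` → outer = [9, 2, 2]
`container = {'data': outer}` → container = {'data': [9, 2, 2]}
`container['data'].append(21)` → outer = [9, 2, 2, 21]; container = {'data': [9, 2, 2, 21]}
`print(outer)` → prints [9, 2, 2, 21]

Answer: [9, 2, 2, 21]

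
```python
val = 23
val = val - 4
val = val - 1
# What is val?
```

Trace:
`val = 23` → val = 23
`val = val - 4` → val = 19
`val = val - 1` → val = 18
So val = 18

Answer: 18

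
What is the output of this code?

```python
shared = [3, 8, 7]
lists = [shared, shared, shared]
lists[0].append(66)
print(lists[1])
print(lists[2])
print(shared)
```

Key concept: list of same reference.
Step by step:
`shared = [3, 8, 7]` → shared = [3, 8, 7]
`lists = [shared, shared, shared]` → lists = [[3, 8, 7], [3, 8, 7], [3, 8, 7]]
`lists[0].append(66)` → shared = [3, 8, 7, 66]; lists = [[3, 8, 7, 66], [3, 8, 7, 66], [3, 8, 7, 66]]
`print(lists[1])` → prints [3, 8, 7, 66]
`print(lists[2])` → prints [3, 8, 7, 66]
`print(shared)` → prints [3, 8, 7, 66]

Answer:
[3, 8, 7, 66]
[3, 8, 7, 66]
[3, 8, 7, 66]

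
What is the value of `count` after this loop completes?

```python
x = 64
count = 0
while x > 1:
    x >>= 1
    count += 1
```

Count right shifts until 1
`count` takes the values: 0 → 1 → 2 → 3 → 4 → 5 → 6

Answer: 6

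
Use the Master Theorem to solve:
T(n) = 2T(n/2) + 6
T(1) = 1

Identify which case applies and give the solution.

a=2, b=2, f(n)=6. log_2(2) = 1. Since c=0 < 1, Case 1 applies: T(n) = Θ(n^log_b(a)) = O(n).

Answer: O(n) - Case 1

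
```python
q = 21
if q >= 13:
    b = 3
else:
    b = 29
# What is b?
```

Trace:
`q = 21` → q = 21
`if q >= 13: ...` → q >= 13 is True → b = 3
So b = 3

Answer: 3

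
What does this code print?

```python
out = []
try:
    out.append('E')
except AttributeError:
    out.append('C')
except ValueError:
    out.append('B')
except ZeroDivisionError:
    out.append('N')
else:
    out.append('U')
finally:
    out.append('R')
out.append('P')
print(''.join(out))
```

Execution trace: 'E' (try body, no exception) → 'U' (else) → 'R' (finally) → 'P' (after the try/except). Output: EURP

Answer: EURP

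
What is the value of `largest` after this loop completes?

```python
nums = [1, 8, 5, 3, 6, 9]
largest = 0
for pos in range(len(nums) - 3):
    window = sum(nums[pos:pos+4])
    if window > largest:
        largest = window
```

Max sum of 4-element window in [1, 8, 5, 3, 6, 9]
`largest` takes the values: 0 → 17 → 22 → 23

Answer: 23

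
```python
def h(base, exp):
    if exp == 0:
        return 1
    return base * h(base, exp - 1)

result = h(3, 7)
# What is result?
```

h(3, 7) = 3 * 3 * 3 * 3 * 3 * 3 * 3 = 2187

Answer: 2187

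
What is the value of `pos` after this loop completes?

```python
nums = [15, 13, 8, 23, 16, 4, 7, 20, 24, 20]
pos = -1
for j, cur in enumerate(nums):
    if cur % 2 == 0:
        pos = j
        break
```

First even number index in [15, 13, 8, 23, 16, 4, 7, 20, 24, 20]
`pos` takes the values: -1 → 2

Answer: 2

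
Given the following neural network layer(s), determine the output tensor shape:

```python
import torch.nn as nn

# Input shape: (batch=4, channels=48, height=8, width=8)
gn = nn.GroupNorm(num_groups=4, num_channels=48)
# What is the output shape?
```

Input: (4, 48, 8, 8) -> Output: (4, 48, 8, 8)

Answer: (4, 48, 8, 8)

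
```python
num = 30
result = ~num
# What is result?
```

Trace:
`num = 30` → num = 30
`result = ~num` → result = -31
So result = -31

Answer: -31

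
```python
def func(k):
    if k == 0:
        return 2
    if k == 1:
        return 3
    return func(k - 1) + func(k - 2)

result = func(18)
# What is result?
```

Build up from base cases: func(0)=2, func(1)=3, func(2)=5, func(3)=8, func(4)=13, func(5)=21, func(6)=34, ..., func(18)=10946

Answer: 10946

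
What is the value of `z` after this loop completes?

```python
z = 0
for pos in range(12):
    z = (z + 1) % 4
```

Increment mod 4, 12 times = 0
`z` takes the values: 0 → 1 → 2 → 3 → 0 → 1 → 2 → 3 → 0 → 1 → 2 → 3 → 0

Answer: 0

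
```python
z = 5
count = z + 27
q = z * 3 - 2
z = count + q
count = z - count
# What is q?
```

Trace:
`z = 5` → z = 5
`count = z + 27` → count = 32
`q = z * 3 - 2` → q = 13
`z = count + q` → z = 45
`count = z - count` → count = 13
So q = 13

Answer: 13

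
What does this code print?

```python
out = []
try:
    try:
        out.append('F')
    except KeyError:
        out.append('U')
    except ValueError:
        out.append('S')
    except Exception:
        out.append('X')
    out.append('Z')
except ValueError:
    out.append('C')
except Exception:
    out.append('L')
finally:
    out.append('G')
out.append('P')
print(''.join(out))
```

Execution trace: 'F' (inner try body, no exception) → 'Z' (try body, no exception) → 'G' (finally) → 'P' (after the try/except). Output: FZGP

Answer: FZGP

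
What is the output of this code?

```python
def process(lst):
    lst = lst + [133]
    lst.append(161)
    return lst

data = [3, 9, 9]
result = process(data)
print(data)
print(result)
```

Key concept: rebinding parameter vs mutation.
Step by step:
`data = [3, 9, 9]` → data = [3, 9, 9]
`result = process(data)` → result = [3, 9, 9, 133, 161]
`print(data)` → prints [3, 9, 9]
`print(result)` → prints [3, 9, 9, 133, 161]

Answer:
[3, 9, 9]
[3, 9, 9, 133, 161]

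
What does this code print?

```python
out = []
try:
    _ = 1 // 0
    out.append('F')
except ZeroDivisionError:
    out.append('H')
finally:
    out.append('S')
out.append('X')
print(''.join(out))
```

Execution trace: 'H' (except ZeroDivisionError) → 'S' (finally) → 'X' (after the try/except). Output: HSX

Answer: HSX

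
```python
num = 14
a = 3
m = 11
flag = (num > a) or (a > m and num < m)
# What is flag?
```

Trace:
`num = 14` → num = 14
`a = 3` → a = 3
`m = 11` → m = 11
`flag = (num > a) or (a > m and num < m)` → flag = True
So flag = True

Answer: True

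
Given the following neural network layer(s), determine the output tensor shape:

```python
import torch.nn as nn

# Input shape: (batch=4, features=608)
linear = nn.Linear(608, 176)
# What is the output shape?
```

Input: (4, 608) -> Output: (4, 176)

Answer: (4, 176)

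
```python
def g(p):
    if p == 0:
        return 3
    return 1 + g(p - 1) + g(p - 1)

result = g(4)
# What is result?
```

g(p) = 1 + 2·g(p-1), g(0)=3. Closed form: (3+1)·2^4 - 1 = 63.

Answer: 63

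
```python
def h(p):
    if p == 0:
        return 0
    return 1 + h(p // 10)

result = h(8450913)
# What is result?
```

Count of digits of 8450913: 7

Answer: 7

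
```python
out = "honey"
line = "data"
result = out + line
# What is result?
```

Trace:
`out = "honey"` → out = 'honey'
`line = "data"` → line = 'data'
`result = out + line` → result = 'honeydata'
So result = 'honeydata'

Answer: 'honeydata'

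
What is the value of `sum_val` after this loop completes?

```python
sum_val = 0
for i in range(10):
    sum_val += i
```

Sum of 0 to 9 = 45
`sum_val` takes the values: 0 → 1 → 3 → 6 → 10 → 15 → 21 → 28 → 36 → 45

Answer: 45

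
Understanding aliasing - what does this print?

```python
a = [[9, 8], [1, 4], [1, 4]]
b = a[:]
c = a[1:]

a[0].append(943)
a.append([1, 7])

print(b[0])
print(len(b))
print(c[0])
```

Key concept: slice with nested mutation.
Step by step:
`a = [[9, 8], [1, 4], [1, 4]]` → a = [[9, 8], [1, 4], [1, 4]]
`b = a[:]` → b = [[9, 8], [1, 4], [1, 4]]
`c = a[1:]` → c = [[1, 4], [1, 4]]
`a[0].append(943)` → a = [[9, 8, 943], [1, 4], [1, 4]]; b = [[9, 8, 943], [1, 4], [1, 4]]
`a.append([1, 7])` → a = [[9, 8, 943], [1, 4], [1, 4], [1, 7]]
`print(b[0])` → prints [9, 8, 943]
`print(len(b))` → prints 3
`print(c[0])` → prints [1, 4]

Answer:
[9, 8, 943]
3
[1, 4]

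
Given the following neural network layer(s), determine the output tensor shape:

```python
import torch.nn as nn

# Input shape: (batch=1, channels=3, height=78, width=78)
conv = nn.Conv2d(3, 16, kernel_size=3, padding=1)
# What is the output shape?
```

Input: (1, 3, 78, 78) -> Output: (1, 16, 78, 78)

Answer: (1, 16, 78, 78)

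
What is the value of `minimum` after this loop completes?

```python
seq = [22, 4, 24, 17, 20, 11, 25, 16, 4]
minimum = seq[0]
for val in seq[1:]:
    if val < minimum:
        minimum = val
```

Minimum of [22, 4, 24, 17, 20, 11, 25, 16, 4]
`minimum` takes the values: 22 → 4

Answer: 4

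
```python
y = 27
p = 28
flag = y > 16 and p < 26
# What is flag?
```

Trace:
`y = 27` → y = 27
`p = 28` → p = 28
`flag = y > 16 and p < 26` → flag = False
So flag = False

Answer: False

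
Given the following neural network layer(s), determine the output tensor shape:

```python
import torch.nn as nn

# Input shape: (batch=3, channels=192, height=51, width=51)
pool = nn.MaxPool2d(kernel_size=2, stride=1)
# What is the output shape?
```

Input: (3, 192, 51, 51) -> Output: (3, 192, 50, 50)

Answer: (3, 192, 50, 50)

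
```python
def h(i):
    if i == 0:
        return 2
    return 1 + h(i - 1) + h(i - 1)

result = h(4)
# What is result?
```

h(i) = 1 + 2·h(i-1), h(0)=2. Closed form: (2+1)·2^4 - 1 = 47.

Answer: 47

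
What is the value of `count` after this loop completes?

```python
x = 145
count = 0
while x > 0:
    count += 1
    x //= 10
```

Count digits by repeated division by 10
`count` takes the values: 0 → 1 → 2 → 3

Answer: 3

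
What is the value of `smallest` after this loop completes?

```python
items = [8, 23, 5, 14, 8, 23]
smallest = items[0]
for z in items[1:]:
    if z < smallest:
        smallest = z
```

Minimum of [8, 23, 5, 14, 8, 23]
`smallest` takes the values: 8 → 5

Answer: 5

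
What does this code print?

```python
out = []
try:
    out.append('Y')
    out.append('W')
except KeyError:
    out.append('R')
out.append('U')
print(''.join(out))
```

Execution trace: 'Y' (try body) → 'W' (try body, no exception) → 'U' (after the try/except). Output: YWU

Answer: YWU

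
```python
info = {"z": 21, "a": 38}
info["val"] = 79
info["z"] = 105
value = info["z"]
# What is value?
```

Trace:
`info = {"z": 21, "a": 38}` → info = {'z': 21, 'a': 38}
`info["val"] = 79` → info = {'z': 21, 'a': 38, 'val': 79}
`info["z"] = 105` → info = {'z': 105, 'a': 38, 'val': 79}
`value = info["z"]` → value = 105
So value = 105

Answer: 105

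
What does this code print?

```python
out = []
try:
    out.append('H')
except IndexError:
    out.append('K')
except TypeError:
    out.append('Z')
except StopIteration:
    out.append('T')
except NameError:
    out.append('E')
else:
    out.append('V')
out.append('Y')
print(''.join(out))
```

Execution trace: 'H' (try body, no exception) → 'V' (else) → 'Y' (after the try/except). Output: HVY

Answer: HVY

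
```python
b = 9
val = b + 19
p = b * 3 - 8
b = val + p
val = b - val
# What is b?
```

Trace:
`b = 9` → b = 9
`val = b + 19` → val = 28
`p = b * 3 - 8` → p = 19
`b = val + p` → b = 47
`val = b - val` → val = 19
So b = 47

Answer: 47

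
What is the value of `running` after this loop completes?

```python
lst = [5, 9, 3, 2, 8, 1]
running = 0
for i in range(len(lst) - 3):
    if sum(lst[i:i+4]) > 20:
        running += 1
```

Count windows with sum > 20
`running` takes the values: 0 → 1

Answer: 1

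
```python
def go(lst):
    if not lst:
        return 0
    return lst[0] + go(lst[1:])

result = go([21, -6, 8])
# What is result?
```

21 + (-6) + 8 + 0 = 23

Answer: 23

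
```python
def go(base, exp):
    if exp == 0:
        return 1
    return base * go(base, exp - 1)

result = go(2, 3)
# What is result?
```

go(2, 3) = 2 * 2 * 2 = 8

Answer: 8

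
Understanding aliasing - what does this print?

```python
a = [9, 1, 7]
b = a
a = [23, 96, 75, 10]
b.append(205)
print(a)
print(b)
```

Key concept: rebinding vs mutation: a is rebound to a new list, b still points at the original.
Step by step:
`a = [9, 1, 7]` → a = [9, 1, 7]
`b = a` → b = [9, 1, 7] (same object as a)
`a = [23, 96, 75, 10]` → a = [23, 96, 75, 10]
`b.append(205)` → b = [9, 1, 7, 205]
`print(a)` → prints [23, 96, 75, 10]
`print(b)` → prints [9, 1, 7, 205]

Answer:
[23, 96, 75, 10]
[9, 1, 7, 205]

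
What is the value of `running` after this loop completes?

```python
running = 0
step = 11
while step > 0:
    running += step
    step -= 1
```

Sum 11 down to 1
`running` takes the values: 0 → 11 → 21 → 30 → 38 → 45 → 51 → 56 → 60 → 63 → 65 → 66

Answer: 66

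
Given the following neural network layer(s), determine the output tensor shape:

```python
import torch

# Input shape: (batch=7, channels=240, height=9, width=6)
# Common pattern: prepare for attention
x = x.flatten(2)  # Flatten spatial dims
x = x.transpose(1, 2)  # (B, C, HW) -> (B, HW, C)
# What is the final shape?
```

Input: (7, 240, 9, 6) -> after flatten(2): (7, 240, 54) -> Output: (7, 54, 240)

Answer: (7, 54, 240)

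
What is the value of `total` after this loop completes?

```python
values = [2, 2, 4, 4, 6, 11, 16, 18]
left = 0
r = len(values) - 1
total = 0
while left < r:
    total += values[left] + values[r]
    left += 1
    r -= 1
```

Sum of pairs from ends
`total` takes the values: 0 → 20 → 38 → 53 → 63

Answer: 63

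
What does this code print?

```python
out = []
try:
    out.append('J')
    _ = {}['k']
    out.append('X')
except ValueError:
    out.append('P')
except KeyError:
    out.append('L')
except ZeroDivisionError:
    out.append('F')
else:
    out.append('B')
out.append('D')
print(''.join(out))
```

Execution trace: 'J' (try body) → 'L' (except KeyError) → 'D' (after the try/except). Output: JLD

Answer: JLD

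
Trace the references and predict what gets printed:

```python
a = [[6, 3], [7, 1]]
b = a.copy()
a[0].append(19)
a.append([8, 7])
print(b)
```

Key concept: shallow copy with nested lists.
Step by step:
`a = [[6, 3], [7, 1]]` → a = [[6, 3], [7, 1]]
`b = a.copy()` → b = [[6, 3], [7, 1]]
`a[0].append(19)` → a = [[6, 3, 19], [7, 1]]; b = [[6, 3, 19], [7, 1]]
`a.append([8, 7])` → a = [[6, 3, 19], [7, 1], [8, 7]]
`print(b)` → prints [[6, 3, 19], [7, 1]]

Answer: [[6, 3, 19], [7, 1]]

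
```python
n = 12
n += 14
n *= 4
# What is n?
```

Trace:
`n = 12` → n = 12
`n += 14` → n = 26
`n *= 4` → n = 104
So n = 104

Answer: 104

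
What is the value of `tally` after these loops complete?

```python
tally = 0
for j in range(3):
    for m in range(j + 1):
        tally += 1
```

Triangle: 1 + 2 + ... + 3
`tally` takes the values: 0 → 1 → 2 → 3 → 4 → 5 → 6

Answer: 6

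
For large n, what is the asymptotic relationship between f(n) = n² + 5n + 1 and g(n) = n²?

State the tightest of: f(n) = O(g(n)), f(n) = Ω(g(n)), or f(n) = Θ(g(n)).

n² + 5n + 1 vs n²: f(n) = Θ(g(n)) — they are asymptotically equivalent (lower-order terms are dominated).

Answer: f(n) = Θ(g(n)) — they are asymptotically equivalent (lower-order terms are dominated).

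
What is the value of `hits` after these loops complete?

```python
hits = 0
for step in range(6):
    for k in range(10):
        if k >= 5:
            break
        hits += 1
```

Inner breaks at 5, outer runs 6 times
`hits` takes the values: 0 → 1 → 2 → 3 → 4 → 5 → 6 → 7 → 8 → 9 → 10 → 11 → 12 → 13 → 14 → 15 → 16 → 17 → 18 → 19 → 20 → 21 → 22 → 23 → 24 → 25 → 26 → 27 → 28 → 29 → 30

Answer: 30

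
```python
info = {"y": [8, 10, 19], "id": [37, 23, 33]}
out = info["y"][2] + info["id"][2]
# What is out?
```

Trace:
`info = {"y": [8, 10, 19], "id": [37, 23, 33]}` → info = {'y': [8, 10, 19], 'id': [37, 23, 33]}
`out = info["y"][2] + info["id"][2]` → out = 52
So out = 52

Answer: 52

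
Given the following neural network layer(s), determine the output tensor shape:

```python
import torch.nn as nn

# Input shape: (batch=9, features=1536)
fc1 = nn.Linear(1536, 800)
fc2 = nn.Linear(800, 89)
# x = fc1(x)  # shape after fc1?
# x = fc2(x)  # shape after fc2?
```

Input: (9, 1536) -> after fc1: (9, 800) -> Output: (9, 89)

Answer: (9, 89)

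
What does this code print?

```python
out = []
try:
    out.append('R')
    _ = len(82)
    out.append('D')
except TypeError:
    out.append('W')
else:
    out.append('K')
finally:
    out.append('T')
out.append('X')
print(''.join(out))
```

Execution trace: 'R' (try body) → 'W' (except TypeError) → 'T' (finally) → 'X' (after the try/except). Output: RWTX

Answer: RWTX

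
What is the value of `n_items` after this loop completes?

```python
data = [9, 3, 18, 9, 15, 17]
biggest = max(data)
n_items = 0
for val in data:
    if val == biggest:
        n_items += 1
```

Count of max value 18 in [9, 3, 18, 9, 15, 17]
`n_items` takes the values: 0 → 1

Answer: 1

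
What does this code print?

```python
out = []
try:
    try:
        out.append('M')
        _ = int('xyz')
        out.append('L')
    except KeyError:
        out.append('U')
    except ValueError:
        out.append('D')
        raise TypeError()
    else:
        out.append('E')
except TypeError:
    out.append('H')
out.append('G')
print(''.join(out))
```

Execution trace: 'M' (inner try body) → 'D' (inner except ValueError) → 'H' (outer except TypeError) → 'G' (after the try/except). Output: MDHG

Answer: MDHG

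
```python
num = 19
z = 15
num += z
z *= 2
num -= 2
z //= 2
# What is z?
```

Trace:
`num = 19` → num = 19
`z = 15` → z = 15
`num += z` → num = 34
`z *= 2` → z = 30
`num -= 2` → num = 32
`z //= 2` → z = 15
So z = 15

Answer: 15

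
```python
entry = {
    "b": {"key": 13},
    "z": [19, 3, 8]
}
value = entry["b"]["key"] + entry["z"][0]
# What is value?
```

Trace:
`entry = { ...` → entry = {'b': {'key': 13}, 'z': [19, 3, 8]}
`value = entry["b"]["key"] + entry["z"][0]` → value = 32
So value = 32

Answer: 32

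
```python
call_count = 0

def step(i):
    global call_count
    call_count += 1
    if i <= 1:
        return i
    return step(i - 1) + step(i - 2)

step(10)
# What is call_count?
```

Calls(i) = 1 + Calls(i-1) + Calls(i-2); Calls(0)=Calls(1)=1. For i=10 this gives 177.

Answer: 177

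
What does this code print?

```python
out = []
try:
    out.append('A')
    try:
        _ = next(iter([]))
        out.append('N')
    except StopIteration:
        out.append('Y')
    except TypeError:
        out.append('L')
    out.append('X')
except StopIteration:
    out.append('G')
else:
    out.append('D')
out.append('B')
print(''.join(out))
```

Execution trace: 'A' (try body) → 'Y' (inner except StopIteration) → 'X' (try body, no exception) → 'D' (else) → 'B' (after the try/except). Output: AYXDB

Answer: AYXDB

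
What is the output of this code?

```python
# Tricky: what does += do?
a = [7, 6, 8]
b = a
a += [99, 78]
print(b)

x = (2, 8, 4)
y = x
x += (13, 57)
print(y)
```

Key concept: += behavior differs for mutable vs immutable.
Step by step:
`a = [7, 6, 8]` → a = [7, 6, 8]
`b = a` → b = [7, 6, 8] (same object as a)
`a += [99, 78]` → a = [7, 6, 8, 99, 78] (same object as b); b = [7, 6, 8, 99, 78] (same object as a)
`print(b)` → prints [7, 6, 8, 99, 78]
`x = (2, 8, 4)` → x = (2, 8, 4)
`y = x` → y = (2, 8, 4)
`x += (13, 57)` → x = (2, 8, 4, 13, 57)
`print(y)` → prints (2, 8, 4)

Answer:
[7, 6, 8, 99, 78]
(2, 8, 4)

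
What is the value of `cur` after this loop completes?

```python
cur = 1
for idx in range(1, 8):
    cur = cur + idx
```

Start at 1, add 1 through 7
`cur` takes the values: 1 → 2 → 4 → 7 → 11 → 16 → 22 → 29

Answer: 29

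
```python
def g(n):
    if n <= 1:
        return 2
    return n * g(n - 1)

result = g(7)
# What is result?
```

g(7) = 7 * 6 * 5 * 4 * 3 * 2 * 2 = 10080

Answer: 10080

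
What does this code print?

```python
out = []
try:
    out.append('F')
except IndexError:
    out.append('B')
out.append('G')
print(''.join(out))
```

Execution trace: 'F' (try body, no exception) → 'G' (after the try/except). Output: FG

Answer: FG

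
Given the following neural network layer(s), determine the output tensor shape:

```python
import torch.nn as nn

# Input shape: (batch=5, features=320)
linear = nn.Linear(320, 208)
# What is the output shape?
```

Input: (5, 320) -> Output: (5, 208)

Answer: (5, 208)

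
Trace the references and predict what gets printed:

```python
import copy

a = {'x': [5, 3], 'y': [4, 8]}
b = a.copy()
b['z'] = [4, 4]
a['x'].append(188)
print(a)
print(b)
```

Key concept: shallow copy of dict with mutable values.
Step by step:
`a = {'x': [5, 3], 'y': [4, 8]}` → a = {'x': [5, 3], 'y': [4, 8]}
`b = a.copy()` → b = {'x': [5, 3], 'y': [4, 8]}
`b['z'] = [4, 4]` → b = {'x': [5, 3], 'y': [4, 8], 'z': [4, 4]}
`a['x'].append(188)` → a = {'x': [5, 3, 188], 'y': [4, 8]}; b = {'x': [5, 3, 188], 'y': [4, 8], 'z': [4, 4]}
`print(a)` → prints {'x': [5, 3, 188], 'y': [4, 8]}
`print(b)` → prints {'x': [5, 3, 188], 'y': [4, 8], 'z': [4, 4]}

Answer:
{'x': [5, 3, 188], 'y': [4, 8]}
{'x': [5, 3, 188], 'y': [4, 8], 'z': [4, 4]}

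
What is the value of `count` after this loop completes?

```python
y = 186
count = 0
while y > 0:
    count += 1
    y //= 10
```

Count digits by repeated division by 10
`count` takes the values: 0 → 1 → 2 → 3

Answer: 3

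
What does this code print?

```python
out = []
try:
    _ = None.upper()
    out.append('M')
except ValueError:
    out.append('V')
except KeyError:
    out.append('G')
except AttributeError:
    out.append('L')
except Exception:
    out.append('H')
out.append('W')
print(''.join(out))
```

Execution trace: 'L' (except AttributeError) → 'W' (after the try/except). Output: LW

Answer: LW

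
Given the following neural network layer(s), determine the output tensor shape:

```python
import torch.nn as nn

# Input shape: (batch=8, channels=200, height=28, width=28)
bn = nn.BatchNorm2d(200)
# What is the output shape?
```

Input: (8, 200, 28, 28) -> Output: (8, 200, 28, 28)

Answer: (8, 200, 28, 28)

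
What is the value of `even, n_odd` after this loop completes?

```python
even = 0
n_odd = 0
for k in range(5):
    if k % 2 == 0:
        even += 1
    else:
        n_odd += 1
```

Count evens and odds in range(5)
`even, n_odd` takes the values: (0, 0) → (1, 0) → (1, 1) → (2, 1) → (2, 2) → (3, 2)

Answer: 3, 2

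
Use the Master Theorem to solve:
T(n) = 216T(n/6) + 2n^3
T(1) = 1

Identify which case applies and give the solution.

a=216, b=6, f(n)=2n^3. log_6(216) = 3. Since c=3 = 3, Case 2 applies: T(n) = Θ(n^log_b(a) · log n) = O(n^3 log n).

Answer: O(n^3 log n) - Case 2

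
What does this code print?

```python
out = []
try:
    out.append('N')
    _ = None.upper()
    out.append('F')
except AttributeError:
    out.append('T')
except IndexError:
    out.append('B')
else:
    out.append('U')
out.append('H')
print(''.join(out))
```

Execution trace: 'N' (try body) → 'T' (except AttributeError) → 'H' (after the try/except). Output: NTH

Answer: NTH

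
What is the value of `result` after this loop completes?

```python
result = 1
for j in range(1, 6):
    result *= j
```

5! = 120
`result` takes the values: 1 → 2 → 6 → 24 → 120

Answer: 120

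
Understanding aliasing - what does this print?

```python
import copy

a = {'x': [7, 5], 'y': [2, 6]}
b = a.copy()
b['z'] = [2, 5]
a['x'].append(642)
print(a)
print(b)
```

Key concept: shallow copy of dict with mutable values.
Step by step:
`a = {'x': [7, 5], 'y': [2, 6]}` → a = {'x': [7, 5], 'y': [2, 6]}
`b = a.copy()` → b = {'x': [7, 5], 'y': [2, 6]}
`b['z'] = [2, 5]` → b = {'x': [7, 5], 'y': [2, 6], 'z': [2, 5]}
`a['x'].append(642)` → a = {'x': [7, 5, 642], 'y': [2, 6]}; b = {'x': [7, 5, 642], 'y': [2, 6], 'z': [2, 5]}
`print(a)` → prints {'x': [7, 5, 642], 'y': [2, 6]}
`print(b)` → prints {'x': [7, 5, 642], 'y': [2, 6], 'z': [2, 5]}

Answer:
{'x': [7, 5, 642], 'y': [2, 6]}
{'x': [7, 5, 642], 'y': [2, 6], 'z': [2, 5]}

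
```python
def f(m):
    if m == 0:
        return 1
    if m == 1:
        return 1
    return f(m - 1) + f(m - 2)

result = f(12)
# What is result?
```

Build up from base cases: f(0)=1, f(1)=1, f(2)=2, f(3)=3, f(4)=5, f(5)=8, f(6)=13, ..., f(12)=233

Answer: 233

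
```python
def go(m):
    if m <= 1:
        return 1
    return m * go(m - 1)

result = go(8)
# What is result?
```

go(8) = 8 * 7 * 6 * 5 * 4 * 3 * 2 * 1 = 40320

Answer: 40320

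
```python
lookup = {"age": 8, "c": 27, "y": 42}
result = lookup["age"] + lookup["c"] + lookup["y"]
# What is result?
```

Trace:
`lookup = {"age": 8, "c": 27, "y": 42}` → lookup = {'age': 8, 'c': 27, 'y': 42}
`result = lookup["age"] + lookup["c"] + lookup["y"]` → result = 77
So result = 77

Answer: 77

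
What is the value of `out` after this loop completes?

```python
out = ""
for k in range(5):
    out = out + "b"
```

Repeat 'b' 5 times
`out` takes the values: "" → "b" → "bb" → "bbb" → "bbbb" → "bbbbb"

Answer: "bbbbb"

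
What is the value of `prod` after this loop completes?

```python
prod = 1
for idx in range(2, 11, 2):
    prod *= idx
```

Product of even numbers 2 to 10
`prod` takes the values: 1 → 2 → 8 → 48 → 384 → 3840

Answer: 3840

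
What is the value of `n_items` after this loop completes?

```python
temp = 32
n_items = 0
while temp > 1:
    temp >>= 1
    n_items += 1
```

Count right shifts until 1
`n_items` takes the values: 0 → 1 → 2 → 3 → 4 → 5

Answer: 5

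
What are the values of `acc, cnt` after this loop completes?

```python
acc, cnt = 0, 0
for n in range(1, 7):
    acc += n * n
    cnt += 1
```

Sum of squares and count
`acc, cnt` takes the values: (0, 0) → (1, 0) → (1, 1) → (5, 1) → (5, 2) → (14, 2) → (14, 3) → (30, 3) → (30, 4) → (55, 4) → (55, 5) → (91, 5) → (91, 6)

Answer: 91, 6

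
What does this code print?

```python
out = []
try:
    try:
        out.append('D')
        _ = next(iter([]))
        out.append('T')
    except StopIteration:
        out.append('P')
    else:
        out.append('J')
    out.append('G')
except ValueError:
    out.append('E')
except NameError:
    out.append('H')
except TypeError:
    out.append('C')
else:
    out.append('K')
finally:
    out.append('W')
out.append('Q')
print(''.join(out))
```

Execution trace: 'D' (inner try body) → 'P' (inner except StopIteration) → 'G' (try body, no exception) → 'K' (else) → 'W' (finally) → 'Q' (after the try/except). Output: DPGKWQ

Answer: DPGKWQ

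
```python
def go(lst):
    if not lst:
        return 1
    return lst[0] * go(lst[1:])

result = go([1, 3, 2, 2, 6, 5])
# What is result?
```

Product over [1, 3, 2, 2, 6, 5] = 1 * 3 * 2 * 2 * 6 * 5 = 360

Answer: 360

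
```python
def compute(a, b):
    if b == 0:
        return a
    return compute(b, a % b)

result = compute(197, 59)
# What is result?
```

compute(197, 59) -> compute(59, 20) -> compute(20, 19) -> compute(19, 1) -> compute(1, 0) -> 1

Answer: 1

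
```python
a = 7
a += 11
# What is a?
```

Trace:
`a = 7` → a = 7
`a += 11` → a = 18
So a = 18

Answer: 18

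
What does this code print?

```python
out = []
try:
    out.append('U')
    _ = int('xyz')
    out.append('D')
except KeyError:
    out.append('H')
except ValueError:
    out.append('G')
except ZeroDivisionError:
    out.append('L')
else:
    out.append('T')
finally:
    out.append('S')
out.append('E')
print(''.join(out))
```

Execution trace: 'U' (try body) → 'G' (except ValueError) → 'S' (finally) → 'E' (after the try/except). Output: UGSE

Answer: UGSE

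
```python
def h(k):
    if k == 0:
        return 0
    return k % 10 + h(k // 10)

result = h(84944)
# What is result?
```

Sum of digits of 84944: 4 + 4 + 9 + 4 + 8 = 29

Answer: 29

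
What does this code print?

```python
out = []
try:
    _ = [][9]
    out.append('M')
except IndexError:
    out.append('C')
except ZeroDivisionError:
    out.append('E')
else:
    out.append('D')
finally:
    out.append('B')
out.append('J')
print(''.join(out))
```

Execution trace: 'C' (except IndexError) → 'B' (finally) → 'J' (after the try/except). Output: CBJ

Answer: CBJ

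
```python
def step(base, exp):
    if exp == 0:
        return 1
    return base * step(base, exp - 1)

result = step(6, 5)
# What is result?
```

step(6, 5) = 6 * 6 * 6 * 6 * 6 = 7776

Answer: 7776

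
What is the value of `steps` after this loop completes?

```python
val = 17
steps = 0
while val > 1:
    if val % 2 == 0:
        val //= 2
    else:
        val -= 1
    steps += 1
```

Steps to reduce 17 to 1
`steps` takes the values: 0 → 1 → 2 → 3 → 4 → 5

Answer: 5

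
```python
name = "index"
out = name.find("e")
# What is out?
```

Trace:
`name = "index"` → name = 'index'
`out = name.find("e")` → out = 3
So out = 3

Answer: 3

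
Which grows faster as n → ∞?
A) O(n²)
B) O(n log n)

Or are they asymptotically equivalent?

O(n²) vs O(n log n): Higher order terms dominate.

Answer: A) O(n²) grows faster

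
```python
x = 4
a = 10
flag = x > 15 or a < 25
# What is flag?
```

Trace:
`x = 4` → x = 4
`a = 10` → a = 10
`flag = x > 15 or a < 25` → flag = True
So flag = True

Answer: True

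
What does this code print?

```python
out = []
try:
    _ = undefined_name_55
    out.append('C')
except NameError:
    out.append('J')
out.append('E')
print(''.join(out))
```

Execution trace: 'J' (except NameError) → 'E' (after the try/except). Output: JE

Answer: JE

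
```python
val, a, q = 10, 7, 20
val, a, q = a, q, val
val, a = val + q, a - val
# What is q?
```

Trace:
`val, a, q = 10, 7, 20` → val = 10; a = 7; q = 20
`val, a, q = a, q, val` → val = 7; a = 20; q = 10
`val, a = val + q, a - val` → val = 17; a = 13
So q = 10

Answer: 10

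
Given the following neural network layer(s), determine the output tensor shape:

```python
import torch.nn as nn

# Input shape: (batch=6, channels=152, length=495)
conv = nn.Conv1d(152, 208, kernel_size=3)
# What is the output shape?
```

Input: (6, 152, 495) -> Output: (6, 208, 493)

Answer: (6, 208, 493)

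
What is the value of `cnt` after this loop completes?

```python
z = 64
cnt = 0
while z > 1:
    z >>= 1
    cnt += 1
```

Count right shifts until 1
`cnt` takes the values: 0 → 1 → 2 → 3 → 4 → 5 → 6

Answer: 6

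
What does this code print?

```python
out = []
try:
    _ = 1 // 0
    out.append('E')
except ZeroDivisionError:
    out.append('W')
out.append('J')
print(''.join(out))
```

Execution trace: 'W' (except ZeroDivisionError) → 'J' (after the try/except). Output: WJ

Answer: WJ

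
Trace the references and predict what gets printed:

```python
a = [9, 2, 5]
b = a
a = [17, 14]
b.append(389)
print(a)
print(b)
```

Key concept: rebinding vs mutation: a is rebound to a new list, b still points at the original.
Step by step:
`a = [9, 2, 5]` → a = [9, 2, 5]
`b = a` → b = [9, 2, 5] (same object as a)
`a = [17, 14]` → a = [17, 14]
`b.append(389)` → b = [9, 2, 5, 389]
`print(a)` → prints [17, 14]
`print(b)` → prints [9, 2, 5, 389]

Answer:
[17, 14]
[9, 2, 5, 389]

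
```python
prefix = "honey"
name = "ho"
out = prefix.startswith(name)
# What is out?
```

Trace:
`prefix = "honey"` → prefix = 'honey'
`name = "ho"` → name = 'ho'
`out = prefix.startswith(name)` → out = True
So out = True

Answer: True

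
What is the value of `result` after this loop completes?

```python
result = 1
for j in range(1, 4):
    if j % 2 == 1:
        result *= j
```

Product of odd numbers 1 to 3
`result` takes the values: 1 → 3

Answer: 3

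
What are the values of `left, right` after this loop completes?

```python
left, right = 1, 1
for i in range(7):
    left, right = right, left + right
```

Fibonacci: after 7 iterations
`left, right` takes the values: (1, 1) → (1, 2) → (2, 3) → (3, 5) → (5, 8) → (8, 13) → (13, 21) → (21, 34)

Answer: 21, 34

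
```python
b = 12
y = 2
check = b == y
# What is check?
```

Trace:
`b = 12` → b = 12
`y = 2` → y = 2
`check = b == y` → check = False
So check = False

Answer: False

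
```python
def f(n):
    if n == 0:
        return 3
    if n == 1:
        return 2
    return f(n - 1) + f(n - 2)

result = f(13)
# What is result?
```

Build up from base cases: f(0)=3, f(1)=2, f(2)=5, f(3)=7, f(4)=12, f(5)=19, f(6)=31, ..., f(13)=898

Answer: 898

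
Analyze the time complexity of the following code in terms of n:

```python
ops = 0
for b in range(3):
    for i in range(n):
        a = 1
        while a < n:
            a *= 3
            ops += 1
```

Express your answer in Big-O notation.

Each loop level contributes: 1 × n × log n. Multiplying the contributions gives O(n log n).

Answer: O(n log n)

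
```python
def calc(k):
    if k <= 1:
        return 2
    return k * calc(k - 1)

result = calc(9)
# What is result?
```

calc(9) = 9 * 8 * 7 * 6 * 5 * 4 * 3 * 2 * 2 = 725760

Answer: 725760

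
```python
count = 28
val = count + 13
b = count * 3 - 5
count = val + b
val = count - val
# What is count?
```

Trace:
`count = 28` → count = 28
`val = count + 13` → val = 41
`b = count * 3 - 5` → b = 79
`count = val + b` → count = 120
`val = count - val` → val = 79
So count = 120

Answer: 120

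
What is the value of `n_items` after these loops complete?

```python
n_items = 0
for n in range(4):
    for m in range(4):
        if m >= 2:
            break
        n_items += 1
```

Inner breaks at 2, outer runs 4 times
`n_items` takes the values: 0 → 1 → 2 → 3 → 4 → 5 → 6 → 7 → 8

Answer: 8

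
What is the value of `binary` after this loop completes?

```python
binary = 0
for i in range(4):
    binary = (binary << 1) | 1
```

Build 4 consecutive 1-bits: 0b1111
`binary` takes the values: 0 → 1 → 3 → 7 → 15

Answer: 15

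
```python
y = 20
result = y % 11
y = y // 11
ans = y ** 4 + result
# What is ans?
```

Trace:
`y = 20` → y = 20
`result = y % 11` → result = 9
`y = y // 11` → y = 1
`ans = y ** 4 + result` → ans = 10
So ans = 10

Answer: 10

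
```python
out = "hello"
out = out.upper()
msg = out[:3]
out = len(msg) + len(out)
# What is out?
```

Trace:
`out = "hello"` → out = 'hello'
`out = out.upper()` → out = 'HELLO'
`msg = out[:3]` → msg = 'HEL'
`out = len(msg) + len(out)` → out = 8
So out = 8

Answer: 8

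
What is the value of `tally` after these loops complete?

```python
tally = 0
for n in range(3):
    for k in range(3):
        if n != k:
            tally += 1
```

3² - 3 (exclude diagonal)
`tally` takes the values: 0 → 1 → 2 → 3 → 4 → 5 → 6

Answer: 6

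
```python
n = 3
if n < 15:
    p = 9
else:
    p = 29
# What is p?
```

Trace:
`n = 3` → n = 3
`if n < 15: ...` → n < 15 is True → p = 9
So p = 9

Answer: 9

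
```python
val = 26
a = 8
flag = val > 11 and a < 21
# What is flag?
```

Trace:
`val = 26` → val = 26
`a = 8` → a = 8
`flag = val > 11 and a < 21` → flag = True
So flag = True

Answer: True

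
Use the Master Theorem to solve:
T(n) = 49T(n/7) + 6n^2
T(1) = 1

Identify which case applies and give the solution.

a=49, b=7, f(n)=6n^2. log_7(49) = 2. Since c=2 = 2, Case 2 applies: T(n) = Θ(n^log_b(a) · log n) = O(n^2 log n).

Answer: O(n^2 log n) - Case 2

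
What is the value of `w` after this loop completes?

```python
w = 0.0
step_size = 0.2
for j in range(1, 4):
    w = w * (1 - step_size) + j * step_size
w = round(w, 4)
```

Moving average with lr=0.2
`w` takes the values: 0.0 → 0.2 → 0.56 → 1.048

Answer: 1.048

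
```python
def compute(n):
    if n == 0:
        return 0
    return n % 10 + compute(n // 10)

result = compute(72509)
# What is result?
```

Sum of digits of 72509: 9 + 0 + 5 + 2 + 7 = 23

Answer: 23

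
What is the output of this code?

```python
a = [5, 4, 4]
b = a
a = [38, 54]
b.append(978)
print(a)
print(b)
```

Key concept: rebinding vs mutation: a is rebound to a new list, b still points at the original.
Step by step:
`a = [5, 4, 4]` → a = [5, 4, 4]
`b = a` → b = [5, 4, 4] (same object as a)
`a = [38, 54]` → a = [38, 54]
`b.append(978)` → b = [5, 4, 4, 978]
`print(a)` → prints [38, 54]
`print(b)` → prints [5, 4, 4, 978]

Answer:
[38, 54]
[5, 4, 4, 978]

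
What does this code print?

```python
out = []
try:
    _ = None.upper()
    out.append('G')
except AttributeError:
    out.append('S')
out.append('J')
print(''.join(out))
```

Execution trace: 'S' (except AttributeError) → 'J' (after the try/except). Output: SJ

Answer: SJ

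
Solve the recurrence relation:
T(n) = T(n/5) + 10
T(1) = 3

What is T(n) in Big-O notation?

Each step divides n by 5 and adds 10. After log_5(n) steps we reach T(1)=3. So T(n) = 10·log_5(n) + 3 = O(log n).

Answer: O(log n)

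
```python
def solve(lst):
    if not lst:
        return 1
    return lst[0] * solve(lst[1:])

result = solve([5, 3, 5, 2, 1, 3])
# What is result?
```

Product over [5, 3, 5, 2, 1, 3] = 5 * 3 * 5 * 2 * 1 * 3 = 450

Answer: 450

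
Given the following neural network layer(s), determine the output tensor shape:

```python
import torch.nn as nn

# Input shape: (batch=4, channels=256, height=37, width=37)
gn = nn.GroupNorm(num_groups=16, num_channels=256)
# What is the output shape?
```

Input: (4, 256, 37, 37) -> Output: (4, 256, 37, 37)

Answer: (4, 256, 37, 37)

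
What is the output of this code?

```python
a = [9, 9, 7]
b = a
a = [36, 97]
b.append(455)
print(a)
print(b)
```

Key concept: rebinding vs mutation: a is rebound to a new list, b still points at the original.
Step by step:
`a = [9, 9, 7]` → a = [9, 9, 7]
`b = a` → b = [9, 9, 7] (same object as a)
`a = [36, 97]` → a = [36, 97]
`b.append(455)` → b = [9, 9, 7, 455]
`print(a)` → prints [36, 97]
`print(b)` → prints [9, 9, 7, 455]

Answer:
[36, 97]
[9, 9, 7, 455]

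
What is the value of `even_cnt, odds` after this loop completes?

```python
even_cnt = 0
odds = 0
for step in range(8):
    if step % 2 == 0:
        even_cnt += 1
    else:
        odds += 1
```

Count evens and odds in range(8)
`even_cnt, odds` takes the values: (0, 0) → (1, 0) → (1, 1) → (2, 1) → (2, 2) → (3, 2) → (3, 3) → (4, 3) → (4, 4)

Answer: 4, 4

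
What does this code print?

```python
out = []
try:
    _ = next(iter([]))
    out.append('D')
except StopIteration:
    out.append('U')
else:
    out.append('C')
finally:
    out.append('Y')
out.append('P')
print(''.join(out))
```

Execution trace: 'U' (except StopIteration) → 'Y' (finally) → 'P' (after the try/except). Output: UYP

Answer: UYP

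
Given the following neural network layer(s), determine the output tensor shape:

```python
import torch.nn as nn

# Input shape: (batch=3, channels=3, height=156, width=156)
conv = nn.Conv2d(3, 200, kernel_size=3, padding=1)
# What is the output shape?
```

Input: (3, 3, 156, 156) -> Output: (3, 200, 156, 156)

Answer: (3, 200, 156, 156)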